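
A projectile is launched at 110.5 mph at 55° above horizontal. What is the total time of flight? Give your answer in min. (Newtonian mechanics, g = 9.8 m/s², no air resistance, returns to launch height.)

v₀ = 110.5 mph × 0.44704 = 49.3979 m/s
T = 2 × v₀ × sin(θ) / g = 2 × 49.3979 × sin(55°) / 9.8 = 2 × 49.3979 × 0.819152 / 9.8 = 8.25804 s
T = 8.25804 s / 60.0 = 0.1376 min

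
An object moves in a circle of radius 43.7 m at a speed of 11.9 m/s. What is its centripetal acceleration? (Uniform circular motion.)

a_c = v²/r = 11.9²/43.7 = 141.61/43.7 = 3.24 m/s²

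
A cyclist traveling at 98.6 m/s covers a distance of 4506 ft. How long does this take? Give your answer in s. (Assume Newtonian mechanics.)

d = 4506 ft × 0.3048 = 1373.43 m
t = d / v = 1373.43 / 98.6 = 13.93 s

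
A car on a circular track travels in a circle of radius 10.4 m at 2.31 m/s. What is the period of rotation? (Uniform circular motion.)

T = 2πr/v = 2π×10.4/2.31 = 28.29 s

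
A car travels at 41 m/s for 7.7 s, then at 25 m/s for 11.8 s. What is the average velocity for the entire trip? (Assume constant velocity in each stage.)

d₁ = v₁t₁ = 41 × 7.7 = 315.7 m
d₂ = v₂t₂ = 25 × 11.8 = 295.0 m
d_total = 610.7 m, t_total = 19.5 s
v_avg = d_total/t_total = 610.7/19.5 = 31.32 m/s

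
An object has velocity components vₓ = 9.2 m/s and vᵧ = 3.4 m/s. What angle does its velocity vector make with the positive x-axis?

θ = arctan(vᵧ/vₓ) = arctan(3.4/9.2) = 20.28°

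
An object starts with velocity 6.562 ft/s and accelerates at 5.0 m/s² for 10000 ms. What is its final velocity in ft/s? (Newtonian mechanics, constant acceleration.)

v₀ = 6.562 ft/s × 0.3048 = 2.0001 m/s
t = 10000 ms × 0.001 = 10.0 s
v = v₀ + a × t = 2.0001 + 5.0 × 10.0 = 52.0001 m/s
v = 52.0001 m/s / 0.3048 = 170.6 ft/s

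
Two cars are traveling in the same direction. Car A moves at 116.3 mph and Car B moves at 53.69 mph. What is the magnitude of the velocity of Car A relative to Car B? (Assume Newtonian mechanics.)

v_rel = |v_A - v_B| = |116.3 - 53.69| = 62.61 mph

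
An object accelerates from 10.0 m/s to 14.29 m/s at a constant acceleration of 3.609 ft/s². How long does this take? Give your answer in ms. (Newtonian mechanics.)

a = 3.609 ft/s² × 0.3048 = 1.10002 m/s²
t = (v - v₀) / a = (14.29 - 10.0) / 1.10002 = 3.89993 s
t = 3.89993 s / 0.001 = 3900 ms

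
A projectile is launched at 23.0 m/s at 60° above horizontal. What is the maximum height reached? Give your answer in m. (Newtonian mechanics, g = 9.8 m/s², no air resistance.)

H = v₀² × sin²(θ) / (2g) = 23.0² × sin(60°)² / (2 × 9.8) = 529.0 × 0.75 / 19.6 = 20.24 m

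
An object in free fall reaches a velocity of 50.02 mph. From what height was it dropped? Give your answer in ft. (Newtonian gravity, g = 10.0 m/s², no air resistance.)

v = 50.02 mph × 0.44704 = 22.3609 m/s
h = v² / (2g) = 22.3609² / (2 × 10.0) = 25.0005 m
h = 25.0005 m / 0.3048 = 82.02 ft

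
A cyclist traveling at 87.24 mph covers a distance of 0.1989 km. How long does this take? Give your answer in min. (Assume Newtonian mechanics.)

d = 0.1989 km × 1000.0 = 198.9 m
v = 87.24 mph × 0.44704 = 38.9998 m/s
t = d / v = 198.9 / 38.9998 = 5.10003 s
t = 5.10003 s / 60.0 = 0.085 min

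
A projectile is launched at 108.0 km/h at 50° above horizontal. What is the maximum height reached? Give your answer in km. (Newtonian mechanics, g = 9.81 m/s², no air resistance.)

v₀ = 108.0 km/h × 0.2777777777777778 = 30.0 m/s
H = v₀² × sin²(θ) / (2g) = 30.0² × sin(50°)² / (2 × 9.81) = 900.0 × 0.586824 / 19.62 = 26.9185 m
H = 26.9185 m / 1000.0 = 0.02692 km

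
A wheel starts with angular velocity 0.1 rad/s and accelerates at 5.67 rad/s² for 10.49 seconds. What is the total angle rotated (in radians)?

θ = ω₀t + ½αt² = 0.1×10.49 + ½×5.67×10.49² = 313.01 rad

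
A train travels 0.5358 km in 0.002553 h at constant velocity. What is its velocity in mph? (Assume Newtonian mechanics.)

d = 0.5358 km × 1000.0 = 535.8 m
t = 0.002553 h × 3600.0 = 9.1908 s
v = d / t = 535.8 / 9.1908 = 58.2974 m/s
v = 58.2974 m/s / 0.44704 = 130.4 mph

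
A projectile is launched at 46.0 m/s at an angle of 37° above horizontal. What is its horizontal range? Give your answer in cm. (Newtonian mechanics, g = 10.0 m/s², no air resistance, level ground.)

R = v₀² × sin(2θ) / g = 46.0² × sin(2 × 37°) / 10.0 = 2116.0 × 0.961262 / 10.0 = 203.403 m
R = 203.403 m / 0.01 = 20340 cm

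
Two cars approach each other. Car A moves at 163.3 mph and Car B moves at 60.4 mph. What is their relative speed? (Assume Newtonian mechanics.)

v_rel = v_A + v_B = 163.3 + 60.4 = 223.7 mph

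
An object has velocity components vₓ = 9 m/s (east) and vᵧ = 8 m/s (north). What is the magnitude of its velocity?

|v| = √(vₓ² + vᵧ²) = √(9² + 8²) = √(145) = 12.04 m/s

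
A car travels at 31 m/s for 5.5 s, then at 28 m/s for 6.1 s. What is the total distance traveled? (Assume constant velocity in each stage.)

d₁ = v₁t₁ = 31 × 5.5 = 170.5 m
d₂ = v₂t₂ = 28 × 6.1 = 170.8 m
d_total = 170.5 + 170.8 = 341.3 m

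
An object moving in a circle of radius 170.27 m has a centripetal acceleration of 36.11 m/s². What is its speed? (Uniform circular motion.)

v = √(a_c × r) = √(36.11 × 170.27) = 78.41 m/s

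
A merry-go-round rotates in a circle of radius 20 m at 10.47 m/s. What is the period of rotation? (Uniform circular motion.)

T = 2πr/v = 2π×20/10.47 = 12.0 s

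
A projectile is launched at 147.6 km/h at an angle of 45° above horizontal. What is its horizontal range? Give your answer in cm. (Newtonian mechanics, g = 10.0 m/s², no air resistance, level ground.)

v₀ = 147.6 km/h × 0.2777777777777778 = 41.0 m/s
R = v₀² × sin(2θ) / g = 41.0² × sin(2 × 45°) / 10.0 = 1681.0 × 1.0 / 10.0 = 168.1 m
R = 168.1 m / 0.01 = 16810 cm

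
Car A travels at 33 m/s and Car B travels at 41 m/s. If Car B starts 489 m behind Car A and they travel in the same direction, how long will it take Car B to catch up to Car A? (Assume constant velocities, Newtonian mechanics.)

Relative speed: v_rel = 41 - 33 = 8 m/s
Time to catch: t = d₀/v_rel = 489/8 = 61.12 s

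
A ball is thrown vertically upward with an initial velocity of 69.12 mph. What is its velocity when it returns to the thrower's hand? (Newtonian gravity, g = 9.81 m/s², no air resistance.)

By conservation of energy (no air resistance), the ball returns to the throw height with the same speed as launch, but directed downward.
|v_ground| = v₀ = 69.12 mph
v_ground = 69.12 mph (downward)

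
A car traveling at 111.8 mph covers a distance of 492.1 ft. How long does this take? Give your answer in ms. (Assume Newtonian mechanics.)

d = 492.1 ft × 0.3048 = 149.992 m
v = 111.8 mph × 0.44704 = 49.9791 m/s
t = d / v = 149.992 / 49.9791 = 3.00109 s
t = 3.00109 s / 0.001 = 3001 ms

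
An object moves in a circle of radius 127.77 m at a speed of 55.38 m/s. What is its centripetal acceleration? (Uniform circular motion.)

a_c = v²/r = 55.38²/127.77 = 3066.9444/127.77 = 24.0 m/s²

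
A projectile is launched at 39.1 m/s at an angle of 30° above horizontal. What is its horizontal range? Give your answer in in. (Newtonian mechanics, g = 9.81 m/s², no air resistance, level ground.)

R = v₀² × sin(2θ) / g = 39.1² × sin(2 × 30°) / 9.81 = 1528.81 × 0.866025 / 9.81 = 134.963 m
R = 134.963 m / 0.0254 = 5314 in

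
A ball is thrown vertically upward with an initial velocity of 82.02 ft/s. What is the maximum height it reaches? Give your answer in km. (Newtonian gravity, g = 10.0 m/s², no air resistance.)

v₀ = 82.02 ft/s × 0.3048 = 24.9997 m/s
h_max = v₀² / (2g) = 24.9997² / (2 × 10.0) = 624.985 / 20.0 = 31.2492 m
h_max = 31.2492 m / 1000.0 = 0.03125 km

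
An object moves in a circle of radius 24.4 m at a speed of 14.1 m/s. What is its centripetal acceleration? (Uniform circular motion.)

a_c = v²/r = 14.1²/24.4 = 198.81/24.4 = 8.15 m/s²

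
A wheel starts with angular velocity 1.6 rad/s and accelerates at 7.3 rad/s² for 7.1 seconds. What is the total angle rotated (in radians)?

θ = ω₀t + ½αt² = 1.6×7.1 + ½×7.3×7.1² = 195.36 rad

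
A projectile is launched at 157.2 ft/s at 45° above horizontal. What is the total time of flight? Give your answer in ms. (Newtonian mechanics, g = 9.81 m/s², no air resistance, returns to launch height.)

v₀ = 157.2 ft/s × 0.3048 = 47.9146 m/s
T = 2 × v₀ × sin(θ) / g = 2 × 47.9146 × sin(45°) / 9.81 = 2 × 47.9146 × 0.707107 / 9.81 = 6.90739 s
T = 6.90739 s / 0.001 = 6907 ms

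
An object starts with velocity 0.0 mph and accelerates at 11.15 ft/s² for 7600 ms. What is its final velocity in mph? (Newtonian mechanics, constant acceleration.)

v₀ = 0.0 mph × 0.44704 = 0.0 m/s
a = 11.15 ft/s² × 0.3048 = 3.39852 m/s²
t = 7600 ms × 0.001 = 7.6 s
v = v₀ + a × t = 0.0 + 3.39852 × 7.6 = 25.8288 m/s
v = 25.8288 m/s / 0.44704 = 57.78 mph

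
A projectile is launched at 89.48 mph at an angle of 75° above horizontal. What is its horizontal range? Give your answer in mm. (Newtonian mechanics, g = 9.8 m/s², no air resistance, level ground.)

v₀ = 89.48 mph × 0.44704 = 40.0011 m/s
R = v₀² × sin(2θ) / g = 40.0011² × sin(2 × 75°) / 9.8 = 1600.09 × 0.5 / 9.8 = 81.6372 m
R = 81.6372 m / 0.001 = 81640 mm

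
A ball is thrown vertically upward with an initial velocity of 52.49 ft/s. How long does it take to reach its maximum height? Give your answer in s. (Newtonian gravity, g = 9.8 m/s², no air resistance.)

v₀ = 52.49 ft/s × 0.3048 = 15.999 m/s
t_up = v₀ / g = 15.999 / 9.8 = 1.633 s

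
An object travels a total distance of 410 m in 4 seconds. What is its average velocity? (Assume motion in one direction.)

v_avg = Δd / Δt = 410 / 4 = 102.5 m/s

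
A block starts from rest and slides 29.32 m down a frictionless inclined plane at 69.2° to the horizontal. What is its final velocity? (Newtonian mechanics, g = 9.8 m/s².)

a = g sin(θ) = 9.8 × sin(69.2°) = 9.1613 m/s²
v = √(2ad) = √(2 × 9.1613 × 29.32) = 23.18 m/s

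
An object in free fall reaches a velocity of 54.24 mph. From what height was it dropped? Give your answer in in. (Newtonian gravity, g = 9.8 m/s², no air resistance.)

v = 54.24 mph × 0.44704 = 24.2474 m/s
h = v² / (2g) = 24.2474² / (2 × 9.8) = 29.9968 m
h = 29.9968 m / 0.0254 = 1181 in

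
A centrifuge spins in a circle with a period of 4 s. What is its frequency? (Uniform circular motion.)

f = 1/T = 1/4 = 0.25 Hz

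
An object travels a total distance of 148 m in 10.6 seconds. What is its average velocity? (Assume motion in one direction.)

v_avg = Δd / Δt = 148 / 10.6 = 13.96 m/s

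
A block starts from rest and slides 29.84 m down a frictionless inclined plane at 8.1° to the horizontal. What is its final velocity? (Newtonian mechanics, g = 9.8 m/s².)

a = g sin(θ) = 9.8 × sin(8.1°) = 1.3808 m/s²
v = √(2ad) = √(2 × 1.3808 × 29.84) = 9.08 m/s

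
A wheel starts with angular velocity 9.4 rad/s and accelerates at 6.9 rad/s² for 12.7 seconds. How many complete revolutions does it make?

θ = ω₀t + ½αt² = 9.4×12.7 + ½×6.9×12.7² = 675.8305 rad
Total revolutions = θ/(2π) = 675.8305/(2π) = 107.56
Complete revolutions = ⌊107.56⌋ = 107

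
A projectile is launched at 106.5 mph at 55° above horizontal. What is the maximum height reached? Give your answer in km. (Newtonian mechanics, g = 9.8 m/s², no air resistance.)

v₀ = 106.5 mph × 0.44704 = 47.6098 m/s
H = v₀² × sin²(θ) / (2g) = 47.6098² × sin(55°)² / (2 × 9.8) = 2266.69 × 0.67101 / 19.6 = 77.6006 m
H = 77.6006 m / 1000.0 = 0.0776 km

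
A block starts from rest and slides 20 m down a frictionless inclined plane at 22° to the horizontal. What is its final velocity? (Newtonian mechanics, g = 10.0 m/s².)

a = g sin(θ) = 10.0 × sin(22°) = 3.7461 m/s²
v = √(2ad) = √(2 × 3.7461 × 20) = 12.24 m/s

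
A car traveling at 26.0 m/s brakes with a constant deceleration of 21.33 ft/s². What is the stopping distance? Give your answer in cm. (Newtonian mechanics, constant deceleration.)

a = 21.33 ft/s² × 0.3048 = 6.50138 m/s²
d = v₀² / (2a) = 26.0² / (2 × 6.50138) = 676.0 / 13.0028 = 51.9888 m
d = 51.9888 m / 0.01 = 5199 cm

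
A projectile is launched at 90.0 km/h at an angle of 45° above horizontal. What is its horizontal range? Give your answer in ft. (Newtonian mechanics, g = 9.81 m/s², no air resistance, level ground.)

v₀ = 90.0 km/h × 0.2777777777777778 = 25.0 m/s
R = v₀² × sin(2θ) / g = 25.0² × sin(2 × 45°) / 9.81 = 625.0 × 1.0 / 9.81 = 63.7105 m
R = 63.7105 m / 0.3048 = 209.0 ft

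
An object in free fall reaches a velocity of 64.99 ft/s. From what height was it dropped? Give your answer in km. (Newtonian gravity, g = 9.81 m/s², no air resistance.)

v = 64.99 ft/s × 0.3048 = 19.809 m/s
h = v² / (2g) = 19.809² / (2 × 9.81) = 19.9998 m
h = 19.9998 m / 1000.0 = 0.02 km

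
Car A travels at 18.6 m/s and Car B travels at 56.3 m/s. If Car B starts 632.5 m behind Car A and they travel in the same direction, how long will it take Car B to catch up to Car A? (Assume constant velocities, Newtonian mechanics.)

Relative speed: v_rel = 56.3 - 18.6 = 37.7 m/s
Time to catch: t = d₀/v_rel = 632.5/37.7 = 16.78 s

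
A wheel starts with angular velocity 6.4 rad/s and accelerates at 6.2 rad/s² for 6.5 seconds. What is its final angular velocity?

ω = ω₀ + αt = 6.4 + 6.2 × 6.5 = 46.7 rad/s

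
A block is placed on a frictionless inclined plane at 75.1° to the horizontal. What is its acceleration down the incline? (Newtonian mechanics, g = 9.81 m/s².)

a = g sin(θ) = 9.81 × sin(75.1°) = 9.81 × 0.9664 = 9.48 m/s²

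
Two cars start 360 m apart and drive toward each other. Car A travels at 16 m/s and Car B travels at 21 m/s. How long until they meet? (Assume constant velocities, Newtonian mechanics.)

Combined speed: v_combined = 16 + 21 = 37 m/s
Time to meet: t = d/v_combined = 360/37 = 9.73 s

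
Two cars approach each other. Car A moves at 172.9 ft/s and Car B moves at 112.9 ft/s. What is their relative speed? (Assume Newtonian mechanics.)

v_rel = v_A + v_B = 172.9 + 112.9 = 285.8 ft/s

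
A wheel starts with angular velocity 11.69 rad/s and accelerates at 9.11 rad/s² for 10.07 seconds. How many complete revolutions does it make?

θ = ω₀t + ½αt² = 11.69×10.07 + ½×9.11×10.07² = 579.6176195 rad
Total revolutions = θ/(2π) = 579.6176195/(2π) = 92.25
Complete revolutions = ⌊92.25⌋ = 92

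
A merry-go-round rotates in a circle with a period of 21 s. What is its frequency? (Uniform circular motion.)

f = 1/T = 1/21 = 0.0476 Hz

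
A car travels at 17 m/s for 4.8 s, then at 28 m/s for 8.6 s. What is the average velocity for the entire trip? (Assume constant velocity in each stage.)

d₁ = v₁t₁ = 17 × 4.8 = 81.6 m
d₂ = v₂t₂ = 28 × 8.6 = 240.8 m
d_total = 322.4 m, t_total = 13.4 s
v_avg = d_total/t_total = 322.4/13.4 = 24.06 m/s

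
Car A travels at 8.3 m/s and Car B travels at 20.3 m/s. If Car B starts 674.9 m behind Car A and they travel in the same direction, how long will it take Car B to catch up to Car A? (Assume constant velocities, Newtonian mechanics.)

Relative speed: v_rel = 20.3 - 8.3 = 12.0 m/s
Time to catch: t = d₀/v_rel = 674.9/12.0 = 56.24 s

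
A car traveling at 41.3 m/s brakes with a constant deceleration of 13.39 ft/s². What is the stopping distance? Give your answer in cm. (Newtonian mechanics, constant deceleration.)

a = 13.39 ft/s² × 0.3048 = 4.08127 m/s²
d = v₀² / (2a) = 41.3² / (2 × 4.08127) = 1705.69 / 8.16254 = 208.966 m
d = 208.966 m / 0.01 = 20900 cm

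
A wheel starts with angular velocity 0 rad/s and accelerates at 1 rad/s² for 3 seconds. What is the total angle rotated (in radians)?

θ = ω₀t + ½αt² = 0×3 + ½×1×3² = 4.5 rad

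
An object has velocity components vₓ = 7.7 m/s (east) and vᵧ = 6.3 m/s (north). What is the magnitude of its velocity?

|v| = √(vₓ² + vᵧ²) = √(7.7² + 6.3²) = √(98.98) = 9.95 m/s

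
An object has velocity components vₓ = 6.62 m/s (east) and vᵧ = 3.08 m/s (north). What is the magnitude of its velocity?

|v| = √(vₓ² + vᵧ²) = √(6.62² + 3.08²) = √(53.3108) = 7.3 m/s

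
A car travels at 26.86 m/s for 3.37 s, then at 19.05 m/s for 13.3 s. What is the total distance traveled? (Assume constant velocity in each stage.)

d₁ = v₁t₁ = 26.86 × 3.37 = 90.5182 m
d₂ = v₂t₂ = 19.05 × 13.3 = 253.365 m
d_total = 90.5182 + 253.365 = 343.88 m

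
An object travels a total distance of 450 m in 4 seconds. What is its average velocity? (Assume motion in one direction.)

v_avg = Δd / Δt = 450 / 4 = 112.5 m/s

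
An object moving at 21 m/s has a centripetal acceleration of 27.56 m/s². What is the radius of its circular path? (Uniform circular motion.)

r = v²/a_c = 21²/27.56 = 16.0 m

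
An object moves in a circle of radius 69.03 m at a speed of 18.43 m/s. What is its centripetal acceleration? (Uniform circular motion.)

a_c = v²/r = 18.43²/69.03 = 339.6649/69.03 = 4.92 m/s²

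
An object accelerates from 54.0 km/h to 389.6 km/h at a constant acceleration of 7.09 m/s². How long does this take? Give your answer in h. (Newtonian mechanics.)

v₀ = 54.0 km/h × 0.2777777777777778 = 15.0 m/s
v = 389.6 km/h × 0.2777777777777778 = 108.222 m/s
t = (v - v₀) / a = (108.222 - 15.0) / 7.09 = 13.1484 s
t = 13.1484 s / 3600.0 = 0.003652 h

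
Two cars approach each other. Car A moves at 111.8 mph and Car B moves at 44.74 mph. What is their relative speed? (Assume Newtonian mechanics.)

v_rel = v_A + v_B = 111.8 + 44.74 = 156.54 mph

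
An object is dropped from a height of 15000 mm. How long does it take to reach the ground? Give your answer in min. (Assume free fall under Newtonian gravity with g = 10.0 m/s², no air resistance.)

h = 15000 mm × 0.001 = 15.0 m
t = √(2h/g) = √(2 × 15.0 / 10.0) = 1.73205 s
t = 1.73205 s / 60.0 = 0.02887 min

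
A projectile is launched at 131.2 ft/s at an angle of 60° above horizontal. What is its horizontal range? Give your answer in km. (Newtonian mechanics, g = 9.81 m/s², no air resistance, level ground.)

v₀ = 131.2 ft/s × 0.3048 = 39.9898 m/s
R = v₀² × sin(2θ) / g = 39.9898² × sin(2 × 60°) / 9.81 = 1599.18 × 0.866025 / 9.81 = 141.175 m
R = 141.175 m / 1000.0 = 0.1412 km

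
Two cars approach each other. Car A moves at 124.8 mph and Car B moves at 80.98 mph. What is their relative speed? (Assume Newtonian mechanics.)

v_rel = v_A + v_B = 124.8 + 80.98 = 205.78 mph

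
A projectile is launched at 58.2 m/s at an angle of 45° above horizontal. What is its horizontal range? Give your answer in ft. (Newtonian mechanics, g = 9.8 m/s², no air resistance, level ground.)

R = v₀² × sin(2θ) / g = 58.2² × sin(2 × 45°) / 9.8 = 3387.24 × 1.0 / 9.8 = 345.637 m
R = 345.637 m / 0.3048 = 1134 ft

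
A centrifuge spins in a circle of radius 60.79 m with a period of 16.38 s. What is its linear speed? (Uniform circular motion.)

v = 2πr/T = 2π×60.79/16.38 = 23.32 m/s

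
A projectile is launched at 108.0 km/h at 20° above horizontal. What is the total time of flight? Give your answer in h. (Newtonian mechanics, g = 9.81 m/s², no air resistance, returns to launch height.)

v₀ = 108.0 km/h × 0.2777777777777778 = 30.0 m/s
T = 2 × v₀ × sin(θ) / g = 2 × 30.0 × sin(20°) / 9.81 = 2 × 30.0 × 0.34202 / 9.81 = 2.09187 s
T = 2.09187 s / 3600.0 = 0.0005811 h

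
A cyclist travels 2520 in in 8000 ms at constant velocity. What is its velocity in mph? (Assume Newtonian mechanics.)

d = 2520 in × 0.0254 = 64.008 m
t = 8000 ms × 0.001 = 8.0 s
v = d / t = 64.008 / 8.0 = 8.001 m/s
v = 8.001 m/s / 0.44704 = 17.9 mph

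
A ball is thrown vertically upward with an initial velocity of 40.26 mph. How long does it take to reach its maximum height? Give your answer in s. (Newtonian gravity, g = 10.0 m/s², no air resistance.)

v₀ = 40.26 mph × 0.44704 = 17.9978 m/s
t_up = v₀ / g = 17.9978 / 10.0 = 1.8 s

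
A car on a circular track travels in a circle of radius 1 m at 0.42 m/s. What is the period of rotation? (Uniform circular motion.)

T = 2πr/v = 2π×1/0.42 = 14.96 s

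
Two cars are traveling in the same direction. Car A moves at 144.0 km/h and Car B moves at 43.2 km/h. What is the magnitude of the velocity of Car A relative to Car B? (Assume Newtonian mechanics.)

v_rel = |v_A - v_B| = |144.0 - 43.2| = 100.8 km/h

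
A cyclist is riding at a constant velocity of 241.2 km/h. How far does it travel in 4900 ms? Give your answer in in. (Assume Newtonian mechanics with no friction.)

v = 241.2 km/h × 0.2777777777777778 = 67.0 m/s
t = 4900 ms × 0.001 = 4.9 s
d = v × t = 67.0 × 4.9 = 328.3 m
d = 328.3 m / 0.0254 = 12930 in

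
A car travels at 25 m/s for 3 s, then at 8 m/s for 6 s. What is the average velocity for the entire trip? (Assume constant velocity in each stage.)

d₁ = v₁t₁ = 25 × 3 = 75 m
d₂ = v₂t₂ = 8 × 6 = 48 m
d_total = 123 m, t_total = 9 s
v_avg = d_total/t_total = 123/9 = 13.67 m/s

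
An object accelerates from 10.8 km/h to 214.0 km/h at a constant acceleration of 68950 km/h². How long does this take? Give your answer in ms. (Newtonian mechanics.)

v₀ = 10.8 km/h × 0.2777777777777778 = 3.0 m/s
v = 214.0 km/h × 0.2777777777777778 = 59.4444 m/s
a = 68950 km/h² × 7.716049382716049e-05 = 5.32022 m/s²
t = (v - v₀) / a = (59.4444 - 3.0) / 5.32022 = 10.6094 s
t = 10.6094 s / 0.001 = 10610 ms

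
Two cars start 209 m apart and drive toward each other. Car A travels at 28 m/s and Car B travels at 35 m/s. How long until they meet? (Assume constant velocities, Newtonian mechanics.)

Combined speed: v_combined = 28 + 35 = 63 m/s
Time to meet: t = d/v_combined = 209/63 = 3.32 s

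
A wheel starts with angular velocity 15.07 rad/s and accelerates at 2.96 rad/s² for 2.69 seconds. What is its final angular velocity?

ω = ω₀ + αt = 15.07 + 2.96 × 2.69 = 23.03 rad/s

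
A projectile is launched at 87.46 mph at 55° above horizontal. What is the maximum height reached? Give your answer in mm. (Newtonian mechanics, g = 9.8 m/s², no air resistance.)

v₀ = 87.46 mph × 0.44704 = 39.0981 m/s
H = v₀² × sin²(θ) / (2g) = 39.0981² × sin(55°)² / (2 × 9.8) = 1528.66 × 0.67101 / 19.6 = 52.334 m
H = 52.334 m / 0.001 = 52330 mm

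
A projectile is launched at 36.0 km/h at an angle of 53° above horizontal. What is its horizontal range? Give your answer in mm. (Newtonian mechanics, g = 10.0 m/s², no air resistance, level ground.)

v₀ = 36.0 km/h × 0.2777777777777778 = 10.0 m/s
R = v₀² × sin(2θ) / g = 10.0² × sin(2 × 53°) / 10.0 = 100.0 × 0.961262 / 10.0 = 9.61262 m
R = 9.61262 m / 0.001 = 9613 mm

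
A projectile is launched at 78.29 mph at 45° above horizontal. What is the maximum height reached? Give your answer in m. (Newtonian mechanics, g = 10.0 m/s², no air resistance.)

v₀ = 78.29 mph × 0.44704 = 34.9988 m/s
H = v₀² × sin²(θ) / (2g) = 34.9988² × sin(45°)² / (2 × 10.0) = 1224.92 × 0.5 / 20.0 = 30.62 m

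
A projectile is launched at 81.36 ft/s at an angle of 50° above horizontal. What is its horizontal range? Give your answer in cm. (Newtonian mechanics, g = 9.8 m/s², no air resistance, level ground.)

v₀ = 81.36 ft/s × 0.3048 = 24.7985 m/s
R = v₀² × sin(2θ) / g = 24.7985² × sin(2 × 50°) / 9.8 = 614.966 × 0.984808 / 9.8 = 61.7983 m
R = 61.7983 m / 0.01 = 6180 cm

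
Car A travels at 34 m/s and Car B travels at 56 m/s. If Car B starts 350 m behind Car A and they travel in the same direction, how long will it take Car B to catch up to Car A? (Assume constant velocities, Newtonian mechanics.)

Relative speed: v_rel = 56 - 34 = 22 m/s
Time to catch: t = d₀/v_rel = 350/22 = 15.91 s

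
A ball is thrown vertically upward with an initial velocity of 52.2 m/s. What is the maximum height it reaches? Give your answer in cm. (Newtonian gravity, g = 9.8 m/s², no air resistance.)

h_max = v₀² / (2g) = 52.2² / (2 × 9.8) = 2724.84 / 19.6 = 139.022 m
h_max = 139.022 m / 0.01 = 13900 cm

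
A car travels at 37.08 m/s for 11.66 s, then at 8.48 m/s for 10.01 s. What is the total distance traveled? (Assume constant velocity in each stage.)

d₁ = v₁t₁ = 37.08 × 11.66 = 432.3528 m
d₂ = v₂t₂ = 8.48 × 10.01 = 84.8848 m
d_total = 432.3528 + 84.8848 = 517.24 m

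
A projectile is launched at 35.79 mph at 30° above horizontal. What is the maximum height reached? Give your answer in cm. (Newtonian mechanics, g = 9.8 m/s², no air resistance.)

v₀ = 35.79 mph × 0.44704 = 15.9996 m/s
H = v₀² × sin²(θ) / (2g) = 15.9996² × sin(30°)² / (2 × 9.8) = 255.987 × 0.25 / 19.6 = 3.26514 m
H = 3.26514 m / 0.01 = 326.5 cm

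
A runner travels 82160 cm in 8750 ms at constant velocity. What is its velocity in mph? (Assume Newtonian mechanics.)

d = 82160 cm × 0.01 = 821.6 m
t = 8750 ms × 0.001 = 8.75 s
v = d / t = 821.6 / 8.75 = 93.8971 m/s
v = 93.8971 m/s / 0.44704 = 210.0 mph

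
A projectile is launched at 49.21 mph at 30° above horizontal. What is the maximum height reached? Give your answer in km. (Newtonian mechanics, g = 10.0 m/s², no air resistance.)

v₀ = 49.21 mph × 0.44704 = 21.9988 m/s
H = v₀² × sin²(θ) / (2g) = 21.9988² × sin(30°)² / (2 × 10.0) = 483.947 × 0.25 / 20.0 = 6.04934 m
H = 6.04934 m / 1000.0 = 0.006049 km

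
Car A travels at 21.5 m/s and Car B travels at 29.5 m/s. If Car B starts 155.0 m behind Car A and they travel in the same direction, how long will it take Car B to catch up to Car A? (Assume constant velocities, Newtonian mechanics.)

Relative speed: v_rel = 29.5 - 21.5 = 8.0 m/s
Time to catch: t = d₀/v_rel = 155.0/8.0 = 19.38 s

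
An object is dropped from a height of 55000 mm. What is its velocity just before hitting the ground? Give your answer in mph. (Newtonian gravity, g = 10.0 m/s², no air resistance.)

h = 55000 mm × 0.001 = 55.0 m
v = √(2gh) = √(2 × 10.0 × 55.0) = 33.1662 m/s
v = 33.1662 m/s / 0.44704 = 74.19 mph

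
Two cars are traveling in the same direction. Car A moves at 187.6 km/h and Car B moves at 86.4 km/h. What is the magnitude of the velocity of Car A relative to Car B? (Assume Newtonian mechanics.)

v_rel = |v_A - v_B| = |187.6 - 86.4| = 101.2 km/h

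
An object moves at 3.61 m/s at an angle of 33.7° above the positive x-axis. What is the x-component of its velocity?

vₓ = v cos(θ) = 3.61 × cos(33.7°) = 3.0 m/s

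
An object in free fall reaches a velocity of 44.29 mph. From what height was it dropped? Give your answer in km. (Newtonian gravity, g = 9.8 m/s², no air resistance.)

v = 44.29 mph × 0.44704 = 19.7994 m/s
h = v² / (2g) = 19.7994² / (2 × 9.8) = 20.0008 m
h = 20.0008 m / 1000.0 = 0.02 km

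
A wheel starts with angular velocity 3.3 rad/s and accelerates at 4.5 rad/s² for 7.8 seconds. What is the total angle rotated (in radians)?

θ = ω₀t + ½αt² = 3.3×7.8 + ½×4.5×7.8² = 162.63 rad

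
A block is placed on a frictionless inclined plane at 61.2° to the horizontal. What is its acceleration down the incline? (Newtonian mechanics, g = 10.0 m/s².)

a = g sin(θ) = 10.0 × sin(61.2°) = 10.0 × 0.8763 = 8.76 m/s²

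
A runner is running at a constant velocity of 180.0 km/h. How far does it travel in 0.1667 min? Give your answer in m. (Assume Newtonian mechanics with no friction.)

v = 180.0 km/h × 0.2777777777777778 = 50.0 m/s
t = 0.1667 min × 60.0 = 10.002 s
d = v × t = 50.0 × 10.002 = 500.1 m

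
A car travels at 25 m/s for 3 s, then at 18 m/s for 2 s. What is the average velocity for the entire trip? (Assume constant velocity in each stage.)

d₁ = v₁t₁ = 25 × 3 = 75 m
d₂ = v₂t₂ = 18 × 2 = 36 m
d_total = 111 m, t_total = 5 s
v_avg = d_total/t_total = 111/5 = 22.2 m/s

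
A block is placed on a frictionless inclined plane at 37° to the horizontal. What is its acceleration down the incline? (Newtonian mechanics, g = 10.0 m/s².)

a = g sin(θ) = 10.0 × sin(37°) = 10.0 × 0.6018 = 6.02 m/s²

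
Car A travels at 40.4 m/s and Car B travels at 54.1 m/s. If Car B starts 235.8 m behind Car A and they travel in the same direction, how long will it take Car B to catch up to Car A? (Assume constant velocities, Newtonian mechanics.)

Relative speed: v_rel = 54.1 - 40.4 = 13.7 m/s
Time to catch: t = d₀/v_rel = 235.8/13.7 = 17.21 s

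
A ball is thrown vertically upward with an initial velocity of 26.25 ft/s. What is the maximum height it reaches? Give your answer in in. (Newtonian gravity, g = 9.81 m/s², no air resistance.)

v₀ = 26.25 ft/s × 0.3048 = 8.001 m/s
h_max = v₀² / (2g) = 8.001² / (2 × 9.81) = 64.016 / 19.62 = 3.26279 m
h_max = 3.26279 m / 0.0254 = 128.5 in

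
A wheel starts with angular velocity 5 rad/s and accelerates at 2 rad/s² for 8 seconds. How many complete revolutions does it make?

θ = ω₀t + ½αt² = 5×8 + ½×2×8² = 104.0 rad
Total revolutions = θ/(2π) = 104.0/(2π) = 16.55
Complete revolutions = ⌊16.55⌋ = 16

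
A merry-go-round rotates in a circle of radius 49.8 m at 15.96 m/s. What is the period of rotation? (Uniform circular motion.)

T = 2πr/v = 2π×49.8/15.96 = 19.61 s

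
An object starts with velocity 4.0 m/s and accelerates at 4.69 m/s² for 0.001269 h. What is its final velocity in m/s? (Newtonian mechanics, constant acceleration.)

t = 0.001269 h × 3600.0 = 4.5684 s
v = v₀ + a × t = 4.0 + 4.69 × 4.5684 = 25.43 m/s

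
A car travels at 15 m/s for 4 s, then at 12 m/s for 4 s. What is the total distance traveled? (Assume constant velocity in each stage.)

d₁ = v₁t₁ = 15 × 4 = 60 m
d₂ = v₂t₂ = 12 × 4 = 48 m
d_total = 60 + 48 = 108 m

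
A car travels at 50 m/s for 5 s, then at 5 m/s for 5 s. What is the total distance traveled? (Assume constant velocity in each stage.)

d₁ = v₁t₁ = 50 × 5 = 250 m
d₂ = v₂t₂ = 5 × 5 = 25 m
d_total = 250 + 25 = 275 m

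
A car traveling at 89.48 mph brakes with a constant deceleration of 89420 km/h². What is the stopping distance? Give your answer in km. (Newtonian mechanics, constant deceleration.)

v₀ = 89.48 mph × 0.44704 = 40.0011 m/s
a = 89420 km/h² × 7.716049382716049e-05 = 6.89969 m/s²
d = v₀² / (2a) = 40.0011² / (2 × 6.89969) = 1600.09 / 13.7994 = 115.954 m
d = 115.954 m / 1000.0 = 0.116 km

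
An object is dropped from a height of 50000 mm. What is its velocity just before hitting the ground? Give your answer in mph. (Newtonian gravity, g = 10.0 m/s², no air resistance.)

h = 50000 mm × 0.001 = 50.0 m
v = √(2gh) = √(2 × 10.0 × 50.0) = 31.6228 m/s
v = 31.6228 m/s / 0.44704 = 70.74 mph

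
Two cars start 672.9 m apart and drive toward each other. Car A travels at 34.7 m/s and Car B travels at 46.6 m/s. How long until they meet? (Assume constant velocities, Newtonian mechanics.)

Combined speed: v_combined = 34.7 + 46.6 = 81.3 m/s
Time to meet: t = d/v_combined = 672.9/81.3 = 8.28 s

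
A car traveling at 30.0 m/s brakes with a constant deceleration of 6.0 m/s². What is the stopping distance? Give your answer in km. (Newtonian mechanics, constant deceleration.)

d = v₀² / (2a) = 30.0² / (2 × 6.0) = 900.0 / 12.0 = 75.0 m
d = 75.0 m / 1000.0 = 0.075 km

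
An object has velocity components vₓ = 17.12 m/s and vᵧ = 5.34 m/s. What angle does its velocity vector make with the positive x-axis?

θ = arctan(vᵧ/vₓ) = arctan(5.34/17.12) = 17.32°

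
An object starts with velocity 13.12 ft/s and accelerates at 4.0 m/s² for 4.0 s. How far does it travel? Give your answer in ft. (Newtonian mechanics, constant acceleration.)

v₀ = 13.12 ft/s × 0.3048 = 3.99898 m/s
d = v₀ × t + ½ × a × t² = 3.99898 × 4.0 + 0.5 × 4.0 × 4.0² = 47.9959 m
d = 47.9959 m / 0.3048 = 157.5 ft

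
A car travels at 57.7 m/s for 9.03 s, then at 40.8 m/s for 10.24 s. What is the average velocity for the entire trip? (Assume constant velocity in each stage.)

d₁ = v₁t₁ = 57.7 × 9.03 = 521.031 m
d₂ = v₂t₂ = 40.8 × 10.24 = 417.792 m
d_total = 938.823 m, t_total = 19.27 s
v_avg = d_total/t_total = 938.823/19.27 = 48.72 m/s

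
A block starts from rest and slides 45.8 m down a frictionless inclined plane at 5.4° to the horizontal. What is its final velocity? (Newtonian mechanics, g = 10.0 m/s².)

a = g sin(θ) = 10.0 × sin(5.4°) = 0.9411 m/s²
v = √(2ad) = √(2 × 0.9411 × 45.8) = 9.28 m/s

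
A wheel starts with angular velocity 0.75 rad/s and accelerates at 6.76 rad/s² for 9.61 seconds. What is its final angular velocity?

ω = ω₀ + αt = 0.75 + 6.76 × 9.61 = 65.71 rad/s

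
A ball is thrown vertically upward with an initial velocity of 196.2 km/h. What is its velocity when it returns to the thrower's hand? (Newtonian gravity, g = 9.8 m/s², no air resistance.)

By conservation of energy (no air resistance), the ball returns to the throw height with the same speed as launch, but directed downward.
|v_ground| = v₀ = 196.2 km/h
v_ground = 196.2 km/h (downward)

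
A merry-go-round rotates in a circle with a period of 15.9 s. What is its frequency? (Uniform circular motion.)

f = 1/T = 1/15.9 = 0.0629 Hz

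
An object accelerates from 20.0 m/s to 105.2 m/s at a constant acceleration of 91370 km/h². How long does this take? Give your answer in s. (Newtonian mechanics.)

a = 91370 km/h² × 7.716049382716049e-05 = 7.05015 m/s²
t = (v - v₀) / a = (105.2 - 20.0) / 7.05015 = 12.08 s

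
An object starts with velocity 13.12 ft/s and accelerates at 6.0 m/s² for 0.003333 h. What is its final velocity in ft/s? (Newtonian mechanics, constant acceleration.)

v₀ = 13.12 ft/s × 0.3048 = 3.99898 m/s
t = 0.003333 h × 3600.0 = 11.9988 s
v = v₀ + a × t = 3.99898 + 6.0 × 11.9988 = 75.9918 m/s
v = 75.9918 m/s / 0.3048 = 249.3 ft/s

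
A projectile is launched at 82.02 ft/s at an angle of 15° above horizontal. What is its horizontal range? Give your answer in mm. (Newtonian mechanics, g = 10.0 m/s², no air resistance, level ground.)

v₀ = 82.02 ft/s × 0.3048 = 24.9997 m/s
R = v₀² × sin(2θ) / g = 24.9997² × sin(2 × 15°) / 10.0 = 624.985 × 0.5 / 10.0 = 31.2492 m
R = 31.2492 m / 0.001 = 31250 mm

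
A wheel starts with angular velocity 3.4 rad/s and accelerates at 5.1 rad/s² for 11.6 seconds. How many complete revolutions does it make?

θ = ω₀t + ½αt² = 3.4×11.6 + ½×5.1×11.6² = 382.568 rad
Total revolutions = θ/(2π) = 382.568/(2π) = 60.89
Complete revolutions = ⌊60.89⌋ = 60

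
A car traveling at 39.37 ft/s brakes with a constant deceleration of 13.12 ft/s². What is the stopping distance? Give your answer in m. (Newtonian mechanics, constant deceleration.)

v₀ = 39.37 ft/s × 0.3048 = 12.0 m/s
a = 13.12 ft/s² × 0.3048 = 3.99898 m/s²
d = v₀² / (2a) = 12.0² / (2 × 3.99898) = 144.0 / 7.99796 = 18.0 m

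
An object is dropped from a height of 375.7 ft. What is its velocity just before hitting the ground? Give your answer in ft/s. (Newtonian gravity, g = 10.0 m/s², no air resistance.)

h = 375.7 ft × 0.3048 = 114.513 m
v = √(2gh) = √(2 × 10.0 × 114.513) = 47.8567 m/s
v = 47.8567 m/s / 0.3048 = 157.0 ft/s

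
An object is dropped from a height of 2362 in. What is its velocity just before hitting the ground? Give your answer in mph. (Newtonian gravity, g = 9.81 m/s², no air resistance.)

h = 2362 in × 0.0254 = 59.9948 m
v = √(2gh) = √(2 × 9.81 × 59.9948) = 34.3089 m/s
v = 34.3089 m/s / 0.44704 = 76.75 mph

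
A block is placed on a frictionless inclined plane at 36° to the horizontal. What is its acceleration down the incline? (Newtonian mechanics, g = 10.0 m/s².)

a = g sin(θ) = 10.0 × sin(36°) = 10.0 × 0.5878 = 5.88 m/s²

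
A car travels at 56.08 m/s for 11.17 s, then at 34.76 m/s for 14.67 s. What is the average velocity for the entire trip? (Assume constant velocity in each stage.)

d₁ = v₁t₁ = 56.08 × 11.17 = 626.4136 m
d₂ = v₂t₂ = 34.76 × 14.67 = 509.9292 m
d_total = 1136.3428 m, t_total = 25.84 s
v_avg = d_total/t_total = 1136.3428/25.84 = 43.98 m/s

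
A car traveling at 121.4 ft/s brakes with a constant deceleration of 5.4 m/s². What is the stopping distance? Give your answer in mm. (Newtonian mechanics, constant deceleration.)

v₀ = 121.4 ft/s × 0.3048 = 37.0027 m/s
d = v₀² / (2a) = 37.0027² / (2 × 5.4) = 1369.2 / 10.8 = 126.778 m
d = 126.778 m / 0.001 = 126800 mm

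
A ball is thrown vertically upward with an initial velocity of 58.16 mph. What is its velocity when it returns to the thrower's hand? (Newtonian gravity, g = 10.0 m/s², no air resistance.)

By conservation of energy (no air resistance), the ball returns to the throw height with the same speed as launch, but directed downward.
|v_ground| = v₀ = 58.16 mph
v_ground = 58.16 mph (downward)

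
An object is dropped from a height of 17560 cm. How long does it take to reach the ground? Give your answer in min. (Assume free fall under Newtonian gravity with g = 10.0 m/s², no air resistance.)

h = 17560 cm × 0.01 = 175.6 m
t = √(2h/g) = √(2 × 175.6 / 10.0) = 5.92621 s
t = 5.92621 s / 60.0 = 0.09877 min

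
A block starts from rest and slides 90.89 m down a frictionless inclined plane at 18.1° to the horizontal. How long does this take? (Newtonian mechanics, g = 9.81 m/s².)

a = g sin(θ) = 9.81 × sin(18.1°) = 3.0477 m/s²
t = √(2d/a) = √(2 × 90.89 / 3.0477) = 7.72 s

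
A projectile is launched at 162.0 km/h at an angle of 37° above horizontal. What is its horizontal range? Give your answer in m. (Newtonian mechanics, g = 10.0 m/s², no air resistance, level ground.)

v₀ = 162.0 km/h × 0.2777777777777778 = 45.0 m/s
R = v₀² × sin(2θ) / g = 45.0² × sin(2 × 37°) / 10.0 = 2025.0 × 0.961262 / 10.0 = 194.7 m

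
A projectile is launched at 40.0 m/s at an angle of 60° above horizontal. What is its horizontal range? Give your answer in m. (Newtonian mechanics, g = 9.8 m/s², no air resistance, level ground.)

R = v₀² × sin(2θ) / g = 40.0² × sin(2 × 60°) / 9.8 = 1600.0 × 0.866025 / 9.8 = 141.4 m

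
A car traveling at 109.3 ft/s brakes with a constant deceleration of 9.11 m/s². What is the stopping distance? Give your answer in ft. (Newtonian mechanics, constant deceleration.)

v₀ = 109.3 ft/s × 0.3048 = 33.3146 m/s
d = v₀² / (2a) = 33.3146² / (2 × 9.11) = 1109.86 / 18.22 = 60.9144 m
d = 60.9144 m / 0.3048 = 199.9 ft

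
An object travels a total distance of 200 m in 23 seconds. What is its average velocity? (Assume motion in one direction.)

v_avg = Δd / Δt = 200 / 23 = 8.7 m/s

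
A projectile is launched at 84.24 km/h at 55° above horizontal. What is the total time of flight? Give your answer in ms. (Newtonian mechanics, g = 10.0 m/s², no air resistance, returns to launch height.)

v₀ = 84.24 km/h × 0.2777777777777778 = 23.4 m/s
T = 2 × v₀ × sin(θ) / g = 2 × 23.4 × sin(55°) / 10.0 = 2 × 23.4 × 0.819152 / 10.0 = 3.83363 s
T = 3.83363 s / 0.001 = 3834 ms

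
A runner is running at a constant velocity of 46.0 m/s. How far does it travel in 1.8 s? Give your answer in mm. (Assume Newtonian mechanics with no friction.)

d = v × t = 46.0 × 1.8 = 82.8 m
d = 82.8 m / 0.001 = 82800 mm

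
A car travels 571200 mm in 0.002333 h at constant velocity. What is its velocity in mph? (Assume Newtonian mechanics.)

d = 571200 mm × 0.001 = 571.2 m
t = 0.002333 h × 3600.0 = 8.3988 s
v = d / t = 571.2 / 8.3988 = 68.0097 m/s
v = 68.0097 m/s / 0.44704 = 152.1 mph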